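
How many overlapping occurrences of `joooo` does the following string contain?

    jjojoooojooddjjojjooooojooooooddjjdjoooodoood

4

Sliding a length-5 window over the 45 characters (41 positions):
  position 4–8: joooo
  position 18–22: joooo
  position 24–28: joooo
  position 36–40: joooo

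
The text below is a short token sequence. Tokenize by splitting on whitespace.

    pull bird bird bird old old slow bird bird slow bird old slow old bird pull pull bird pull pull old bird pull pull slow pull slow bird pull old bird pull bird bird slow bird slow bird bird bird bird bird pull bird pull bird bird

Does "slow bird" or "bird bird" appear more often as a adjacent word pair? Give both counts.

"slow bird": 5 occurrences
"bird bird": 9 occurrences

"bird bird" (9 vs 5)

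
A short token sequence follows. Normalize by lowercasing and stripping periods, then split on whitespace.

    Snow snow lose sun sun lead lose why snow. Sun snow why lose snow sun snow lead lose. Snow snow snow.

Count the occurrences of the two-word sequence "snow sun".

2

Scanning the 20 overlapping bigram windows for "snow sun":
  position 9–10: snow sun
  position 14–15: snow sun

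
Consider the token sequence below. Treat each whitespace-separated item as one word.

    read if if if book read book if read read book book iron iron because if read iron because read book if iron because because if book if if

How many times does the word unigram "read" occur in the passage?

6

Scanning the 29 tokens for "read":
  position 1: read
  position 6: read
  position 9: read
  position 10: read
  position 17: read
  position 20: read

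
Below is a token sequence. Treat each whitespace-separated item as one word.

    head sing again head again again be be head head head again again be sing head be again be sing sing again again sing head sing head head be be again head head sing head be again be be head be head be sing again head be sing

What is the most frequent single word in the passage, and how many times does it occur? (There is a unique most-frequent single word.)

"head", 15 times

Unigram frequencies (highest first):
  head: 15
  be: 13
  again: 11
  sing: 9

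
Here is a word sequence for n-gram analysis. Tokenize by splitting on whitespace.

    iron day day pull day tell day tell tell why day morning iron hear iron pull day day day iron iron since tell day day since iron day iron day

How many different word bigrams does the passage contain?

20

30 tokens → 29 bigram windows in total.
Repeated bigrams (each contributes count−1 duplicates):
  day day: 4
  iron day: 3
  day iron: 2
  day tell: 2
  pull day: 2
  tell day: 2
9 duplicate windows → 29 − 9 = 20 distinct.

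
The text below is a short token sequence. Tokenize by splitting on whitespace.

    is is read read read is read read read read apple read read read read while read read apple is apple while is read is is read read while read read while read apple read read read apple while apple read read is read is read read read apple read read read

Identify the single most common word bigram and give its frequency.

Bigram frequencies (highest first):
  read read: 18
  is read: 6
  read apple: 5
  read is: 4
  apple read: 4
  read while: 3
  … (7 more, each ≤ 3)

"read read", 18 times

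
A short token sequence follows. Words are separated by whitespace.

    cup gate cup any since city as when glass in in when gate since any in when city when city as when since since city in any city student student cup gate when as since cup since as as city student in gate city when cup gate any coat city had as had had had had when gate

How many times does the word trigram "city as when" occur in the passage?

Scanning the 56 overlapping trigram windows for "city as when":
  position 6–8: city as when
  position 20–22: city as when

2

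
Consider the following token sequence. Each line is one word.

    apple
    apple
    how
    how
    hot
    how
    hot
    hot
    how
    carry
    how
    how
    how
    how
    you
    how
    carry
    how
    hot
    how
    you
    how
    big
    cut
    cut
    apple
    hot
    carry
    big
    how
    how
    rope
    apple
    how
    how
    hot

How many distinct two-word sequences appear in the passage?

20

36 tokens → 35 bigram windows in total.
Repeated bigrams (each contributes count−1 duplicates):
  how how: 6
  how hot: 4
  hot how: 3
  apple how: 2
  carry how: 2
  how carry: 2
  how you: 2
  you how: 2
15 duplicate windows → 35 − 15 = 20 distinct.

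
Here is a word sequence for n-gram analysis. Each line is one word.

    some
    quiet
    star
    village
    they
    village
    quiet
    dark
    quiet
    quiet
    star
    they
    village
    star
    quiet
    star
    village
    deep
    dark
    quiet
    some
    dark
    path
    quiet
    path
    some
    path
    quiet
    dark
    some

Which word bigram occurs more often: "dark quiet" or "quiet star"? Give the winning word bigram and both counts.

"quiet star" (3 vs 2)

"dark quiet": 2 occurrences
"quiet star": 3 occurrences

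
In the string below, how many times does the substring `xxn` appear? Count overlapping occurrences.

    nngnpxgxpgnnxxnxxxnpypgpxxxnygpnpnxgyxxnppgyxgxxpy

4

Sliding a length-3 window over the 50 characters (48 positions):
  position 13–15: xxn
  position 17–19: xxn
  position 26–28: xxn
  position 38–40: xxn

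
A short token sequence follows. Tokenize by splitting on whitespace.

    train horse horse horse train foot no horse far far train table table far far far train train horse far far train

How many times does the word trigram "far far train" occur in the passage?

3

Scanning the 20 overlapping trigram windows for "far far train":
  position 9–11: far far train
  position 15–17: far far train
  position 20–22: far far train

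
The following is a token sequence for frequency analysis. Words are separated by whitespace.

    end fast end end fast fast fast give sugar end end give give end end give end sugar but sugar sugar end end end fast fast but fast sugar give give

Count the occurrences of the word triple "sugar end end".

2

Scanning the 29 overlapping trigram windows for "sugar end end":
  position 9–11: sugar end end
  position 21–23: sugar end end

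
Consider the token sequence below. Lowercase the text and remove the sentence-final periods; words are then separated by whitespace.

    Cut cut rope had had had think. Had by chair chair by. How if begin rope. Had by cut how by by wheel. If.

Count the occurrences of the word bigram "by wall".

Scanning the 23 overlapping bigram windows for "by wall":
  (none found)

0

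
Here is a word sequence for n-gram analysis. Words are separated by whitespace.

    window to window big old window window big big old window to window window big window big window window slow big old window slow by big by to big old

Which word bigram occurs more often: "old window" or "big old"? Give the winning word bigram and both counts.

"big old" (4 vs 3)

"old window": 3 occurrences
"big old": 4 occurrences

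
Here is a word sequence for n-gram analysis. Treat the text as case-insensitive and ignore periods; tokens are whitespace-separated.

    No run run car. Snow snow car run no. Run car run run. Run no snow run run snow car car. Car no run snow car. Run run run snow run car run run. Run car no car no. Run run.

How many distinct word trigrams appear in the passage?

41 tokens → 39 trigram windows in total.
Repeated trigrams (each contributes count−1 duplicates):
  car run run: 3
  run run run: 3
  car no run: 2
  no run run: 2
  run car run: 2
  run run car: 2
  run run snow: 2
  run snow car: 2
  … (1 more repeated)
11 duplicate windows → 39 − 11 = 28 distinct.

28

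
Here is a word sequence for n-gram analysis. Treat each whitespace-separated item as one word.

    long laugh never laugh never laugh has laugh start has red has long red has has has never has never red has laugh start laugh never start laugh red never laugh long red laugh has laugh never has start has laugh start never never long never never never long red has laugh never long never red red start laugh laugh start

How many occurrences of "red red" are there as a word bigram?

1

Scanning the 60 overlapping bigram windows for "red red":
  position 56–57: red red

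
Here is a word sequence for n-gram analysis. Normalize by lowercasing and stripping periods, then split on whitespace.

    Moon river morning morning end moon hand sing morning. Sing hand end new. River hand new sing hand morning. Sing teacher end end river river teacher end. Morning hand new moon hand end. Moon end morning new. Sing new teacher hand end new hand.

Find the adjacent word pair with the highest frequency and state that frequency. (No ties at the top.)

"hand end", 3 times

Bigram frequencies (highest first):
  hand end: 3
  end moon: 2
  moon hand: 2
  morning sing: 2
  sing hand: 2
  end new: 2
  … (26 more, each ≤ 2)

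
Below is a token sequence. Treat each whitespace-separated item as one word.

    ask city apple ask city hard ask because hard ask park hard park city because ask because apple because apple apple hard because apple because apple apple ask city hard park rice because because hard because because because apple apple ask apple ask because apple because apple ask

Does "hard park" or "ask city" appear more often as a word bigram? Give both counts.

"hard park": 2 occurrences
"ask city": 3 occurrences

"ask city" (3 vs 2)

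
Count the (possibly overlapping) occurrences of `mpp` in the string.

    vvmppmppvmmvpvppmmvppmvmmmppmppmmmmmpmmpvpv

4

Sliding a length-3 window over the 43 characters (41 positions):
  position 3–5: mpp
  position 6–8: mpp
  position 26–28: mpp
  position 29–31: mpp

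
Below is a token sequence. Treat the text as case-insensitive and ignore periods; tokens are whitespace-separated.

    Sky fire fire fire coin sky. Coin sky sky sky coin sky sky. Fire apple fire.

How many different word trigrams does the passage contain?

12

16 tokens → 14 trigram windows in total.
Repeated trigrams (each contributes count−1 duplicates):
  coin sky sky: 2
  sky coin sky: 2
2 duplicate windows → 14 − 2 = 12 distinct.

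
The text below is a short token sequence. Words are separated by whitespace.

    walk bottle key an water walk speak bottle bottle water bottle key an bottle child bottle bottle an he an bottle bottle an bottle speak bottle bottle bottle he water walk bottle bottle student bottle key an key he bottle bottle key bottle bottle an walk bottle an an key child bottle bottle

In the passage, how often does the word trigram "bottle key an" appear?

Scanning the 51 overlapping trigram windows for "bottle key an":
  position 2–4: bottle key an
  position 11–13: bottle key an
  position 35–37: bottle key an

3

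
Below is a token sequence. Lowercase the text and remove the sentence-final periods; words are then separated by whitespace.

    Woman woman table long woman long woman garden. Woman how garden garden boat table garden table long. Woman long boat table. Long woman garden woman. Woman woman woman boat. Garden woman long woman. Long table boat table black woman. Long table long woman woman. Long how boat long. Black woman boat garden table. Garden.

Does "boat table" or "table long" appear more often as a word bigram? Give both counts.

"boat table": 3 occurrences
"table long": 4 occurrences

"table long" (4 vs 3)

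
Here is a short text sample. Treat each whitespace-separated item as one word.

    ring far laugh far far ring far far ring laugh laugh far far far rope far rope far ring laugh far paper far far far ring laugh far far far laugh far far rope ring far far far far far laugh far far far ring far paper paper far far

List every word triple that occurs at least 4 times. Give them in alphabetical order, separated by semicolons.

Trigram counts meeting the condition (at least 4 times):
  far far far: 7
  far far ring: 4
  laugh far far: 5

far far far; far far ring; laugh far far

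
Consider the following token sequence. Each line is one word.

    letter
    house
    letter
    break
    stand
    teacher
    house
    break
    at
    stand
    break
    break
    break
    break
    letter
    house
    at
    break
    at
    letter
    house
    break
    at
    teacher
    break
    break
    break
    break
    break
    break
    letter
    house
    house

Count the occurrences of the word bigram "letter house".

4

Scanning the 32 overlapping bigram windows for "letter house":
  position 1–2: letter house
  position 15–16: letter house
  position 20–21: letter house
  position 31–32: letter house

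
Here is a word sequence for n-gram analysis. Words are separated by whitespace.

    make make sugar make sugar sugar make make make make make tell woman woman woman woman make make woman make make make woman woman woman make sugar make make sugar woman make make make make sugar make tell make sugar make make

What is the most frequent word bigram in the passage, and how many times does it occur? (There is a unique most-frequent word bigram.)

"make make", 13 times

Bigram frequencies (highest first):
  make make: 13
  make sugar: 6
  sugar make: 5
  woman woman: 5
  woman make: 4
  make tell: 2
  … (5 more, each ≤ 2)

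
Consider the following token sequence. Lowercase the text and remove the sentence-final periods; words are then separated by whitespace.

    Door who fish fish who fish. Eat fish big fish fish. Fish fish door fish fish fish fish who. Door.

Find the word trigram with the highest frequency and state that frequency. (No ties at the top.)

"fish fish fish", 4 times

Trigram frequencies (highest first):
  fish fish fish: 4
  fish fish who: 2
  door who fish: 1
  who fish fish: 1
  fish who fish: 1
  who fish eat: 1
  … (8 more, each ≤ 1)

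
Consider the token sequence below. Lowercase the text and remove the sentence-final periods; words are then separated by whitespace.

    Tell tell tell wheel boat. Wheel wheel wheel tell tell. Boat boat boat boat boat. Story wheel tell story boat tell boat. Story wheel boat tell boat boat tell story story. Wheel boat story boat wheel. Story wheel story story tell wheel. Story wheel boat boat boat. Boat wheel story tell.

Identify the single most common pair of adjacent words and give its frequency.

"boat boat", 8 times

Bigram frequencies (highest first):
  boat boat: 8
  story wheel: 5
  wheel boat: 4
  wheel story: 4
  tell tell: 3
  boat wheel: 3
  … (10 more, each ≤ 3)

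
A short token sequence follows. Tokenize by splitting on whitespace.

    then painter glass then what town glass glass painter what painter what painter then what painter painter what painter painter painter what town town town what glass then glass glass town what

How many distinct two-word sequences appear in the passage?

17

32 tokens → 31 bigram windows in total.
Repeated bigrams (each contributes count−1 duplicates):
  painter what: 4
  what painter: 4
  painter painter: 3
  glass glass: 2
  glass then: 2
  then what: 2
  town town: 2
  town what: 2
  … (1 more repeated)
14 duplicate windows → 31 − 14 = 17 distinct.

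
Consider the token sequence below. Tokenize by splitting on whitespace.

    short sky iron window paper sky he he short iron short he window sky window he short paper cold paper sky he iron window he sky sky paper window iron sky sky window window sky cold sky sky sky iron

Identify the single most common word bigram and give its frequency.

Bigram frequencies (highest first):
  sky sky: 4
  sky iron: 2
  iron window: 2
  paper sky: 2
  sky he: 2
  he short: 2
  … (22 more, each ≤ 2)

"sky sky", 4 times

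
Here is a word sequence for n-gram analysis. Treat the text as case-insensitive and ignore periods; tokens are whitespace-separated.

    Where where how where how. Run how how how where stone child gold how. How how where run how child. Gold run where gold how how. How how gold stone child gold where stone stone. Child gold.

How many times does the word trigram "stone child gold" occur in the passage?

Scanning the 35 overlapping trigram windows for "stone child gold":
  position 11–13: stone child gold
  position 30–32: stone child gold
  position 35–37: stone child gold

3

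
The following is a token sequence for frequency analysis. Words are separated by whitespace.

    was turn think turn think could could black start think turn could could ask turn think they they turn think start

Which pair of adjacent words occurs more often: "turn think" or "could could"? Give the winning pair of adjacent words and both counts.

"turn think" (4 vs 2)

"turn think": 4 occurrences
"could could": 2 occurrences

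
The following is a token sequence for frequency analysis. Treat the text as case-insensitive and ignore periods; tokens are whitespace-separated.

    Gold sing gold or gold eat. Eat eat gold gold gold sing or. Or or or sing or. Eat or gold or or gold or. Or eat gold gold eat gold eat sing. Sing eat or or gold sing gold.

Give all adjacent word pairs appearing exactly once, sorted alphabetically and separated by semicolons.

Bigram counts meeting the condition (exactly once):
  eat sing: 1
  or sing: 1
  sing eat: 1
  sing sing: 1

eat sing; or sing; sing eat; sing sing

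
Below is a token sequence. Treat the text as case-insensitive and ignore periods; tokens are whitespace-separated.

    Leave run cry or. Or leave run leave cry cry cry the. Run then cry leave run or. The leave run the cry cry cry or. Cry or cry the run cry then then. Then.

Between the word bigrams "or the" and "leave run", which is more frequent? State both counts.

"leave run" (4 vs 1)

"or the": 1 occurrence
"leave run": 4 occurrences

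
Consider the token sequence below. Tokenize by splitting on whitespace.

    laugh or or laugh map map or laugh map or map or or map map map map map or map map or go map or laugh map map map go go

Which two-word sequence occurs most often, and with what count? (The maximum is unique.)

Bigram frequencies (highest first):
  map map: 8
  map or: 6
  or laugh: 3
  laugh map: 3
  or map: 3
  or or: 2
  … (5 more, each ≤ 1)

"map map", 8 times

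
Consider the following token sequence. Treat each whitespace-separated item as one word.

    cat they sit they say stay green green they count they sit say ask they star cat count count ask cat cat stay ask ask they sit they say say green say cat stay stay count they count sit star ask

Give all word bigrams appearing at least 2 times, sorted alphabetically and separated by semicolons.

ask they; cat stay; count they; sit they; they count; they say; they sit

Bigram counts meeting the condition (at least 2 times):
  ask they: 2
  cat stay: 2
  count they: 2
  sit they: 2
  they count: 2
  they say: 2
  they sit: 3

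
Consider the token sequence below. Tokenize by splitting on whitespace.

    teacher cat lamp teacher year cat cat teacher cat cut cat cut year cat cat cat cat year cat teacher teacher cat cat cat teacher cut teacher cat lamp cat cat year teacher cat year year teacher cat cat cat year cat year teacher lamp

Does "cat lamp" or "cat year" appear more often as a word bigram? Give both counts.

"cat year" (5 vs 2)

"cat lamp": 2 occurrences
"cat year": 5 occurrences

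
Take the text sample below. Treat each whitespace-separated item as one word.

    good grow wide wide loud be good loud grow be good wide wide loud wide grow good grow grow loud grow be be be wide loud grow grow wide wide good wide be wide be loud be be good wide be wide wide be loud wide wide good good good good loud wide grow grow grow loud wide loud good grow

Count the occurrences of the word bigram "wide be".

4

Scanning the 60 overlapping bigram windows for "wide be":
  position 32–33: wide be
  position 34–35: wide be
  position 40–41: wide be
  position 43–44: wide be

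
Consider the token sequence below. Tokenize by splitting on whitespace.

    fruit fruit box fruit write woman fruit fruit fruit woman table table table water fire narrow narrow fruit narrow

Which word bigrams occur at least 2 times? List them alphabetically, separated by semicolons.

Bigram counts meeting the condition (at least 2 times):
  fruit fruit: 3
  table table: 2

fruit fruit; table table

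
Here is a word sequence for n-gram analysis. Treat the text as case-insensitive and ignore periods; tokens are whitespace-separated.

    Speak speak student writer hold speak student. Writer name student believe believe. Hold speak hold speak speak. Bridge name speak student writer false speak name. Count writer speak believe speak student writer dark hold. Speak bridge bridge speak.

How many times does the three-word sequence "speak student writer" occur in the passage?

Scanning the 36 overlapping trigram windows for "speak student writer":
  position 2–4: speak student writer
  position 6–8: speak student writer
  position 20–22: speak student writer
  position 30–32: speak student writer

4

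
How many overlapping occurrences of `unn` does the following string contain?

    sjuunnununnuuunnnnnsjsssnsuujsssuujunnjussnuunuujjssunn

5

Sliding a length-3 window over the 55 characters (53 positions):
  position 4–6: unn
  position 9–11: unn
  position 14–16: unn
  position 36–38: unn
  position 53–55: unn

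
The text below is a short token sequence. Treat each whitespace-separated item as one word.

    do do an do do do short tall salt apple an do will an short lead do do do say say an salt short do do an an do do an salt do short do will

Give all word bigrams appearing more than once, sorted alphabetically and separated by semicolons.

an do; an salt; do an; do do; do short; do will; short do

Bigram counts meeting the condition (more than once):
  an do: 3
  an salt: 2
  do an: 3
  do do: 7
  do short: 2
  do will: 2
  short do: 2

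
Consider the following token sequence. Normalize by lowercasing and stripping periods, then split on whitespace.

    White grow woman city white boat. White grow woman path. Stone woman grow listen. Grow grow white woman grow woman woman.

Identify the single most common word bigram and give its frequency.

Bigram frequencies (highest first):
  grow woman: 3
  white grow: 2
  woman grow: 2
  woman city: 1
  city white: 1
  white boat: 1
  … (10 more, each ≤ 1)

"grow woman", 3 times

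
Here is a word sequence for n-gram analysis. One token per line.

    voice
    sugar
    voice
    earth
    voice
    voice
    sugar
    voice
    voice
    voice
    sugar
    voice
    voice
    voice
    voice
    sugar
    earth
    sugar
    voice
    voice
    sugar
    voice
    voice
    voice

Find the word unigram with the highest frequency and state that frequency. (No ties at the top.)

"voice", 16 times

Unigram frequencies (highest first):
  voice: 16
  sugar: 6
  earth: 2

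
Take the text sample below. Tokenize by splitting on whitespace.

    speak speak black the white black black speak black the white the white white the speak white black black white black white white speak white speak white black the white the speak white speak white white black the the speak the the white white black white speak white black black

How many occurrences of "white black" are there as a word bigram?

7

Scanning the 49 overlapping bigram windows for "white black":
  position 5–6: white black
  position 17–18: white black
  position 20–21: white black
  position 27–28: white black
  position 36–37: white black
  position 44–45: white black
  position 48–49: white black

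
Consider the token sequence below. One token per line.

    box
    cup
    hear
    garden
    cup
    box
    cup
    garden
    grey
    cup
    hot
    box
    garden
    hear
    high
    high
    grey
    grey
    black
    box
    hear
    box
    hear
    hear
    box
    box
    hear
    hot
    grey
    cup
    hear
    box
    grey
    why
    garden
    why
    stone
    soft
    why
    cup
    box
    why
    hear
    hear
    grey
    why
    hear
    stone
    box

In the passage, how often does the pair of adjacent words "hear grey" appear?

Scanning the 48 overlapping bigram windows for "hear grey":
  position 44–45: hear grey

1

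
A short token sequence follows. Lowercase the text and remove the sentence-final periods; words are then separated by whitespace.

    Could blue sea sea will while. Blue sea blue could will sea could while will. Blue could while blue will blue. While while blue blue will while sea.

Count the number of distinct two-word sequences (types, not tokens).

28 tokens → 27 bigram windows in total.
Repeated bigrams (each contributes count−1 duplicates):
  while blue: 3
  blue could: 2
  blue sea: 2
  blue will: 2
  could while: 2
  will blue: 2
  will while: 2
8 duplicate windows → 27 − 8 = 19 distinct.

19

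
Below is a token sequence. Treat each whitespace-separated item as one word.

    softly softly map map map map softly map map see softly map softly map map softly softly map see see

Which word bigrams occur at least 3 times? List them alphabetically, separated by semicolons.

Bigram counts meeting the condition (at least 3 times):
  map map: 5
  map softly: 3
  softly map: 5

map map; map softly; softly map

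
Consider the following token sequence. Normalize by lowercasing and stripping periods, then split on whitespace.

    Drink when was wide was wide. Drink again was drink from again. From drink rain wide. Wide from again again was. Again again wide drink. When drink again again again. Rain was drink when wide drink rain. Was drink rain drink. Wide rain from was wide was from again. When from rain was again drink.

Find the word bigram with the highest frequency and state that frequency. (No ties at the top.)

"again again", 4 times

Bigram frequencies (highest first):
  again again: 4
  drink when: 3
  was wide: 3
  wide drink: 3
  was drink: 3
  from again: 3
  … (27 more, each ≤ 3)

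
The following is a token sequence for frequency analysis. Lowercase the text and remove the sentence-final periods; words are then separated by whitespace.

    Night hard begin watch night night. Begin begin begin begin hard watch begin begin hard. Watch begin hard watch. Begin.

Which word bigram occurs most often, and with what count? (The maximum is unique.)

Bigram frequencies (highest first):
  begin begin: 4
  begin hard: 3
  hard watch: 3
  watch begin: 3
  night hard: 1
  hard begin: 1
  … (4 more, each ≤ 1)

"begin begin", 4 times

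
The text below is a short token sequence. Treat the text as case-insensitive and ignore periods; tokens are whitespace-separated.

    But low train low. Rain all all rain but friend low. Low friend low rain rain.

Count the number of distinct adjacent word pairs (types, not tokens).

13

16 tokens → 15 bigram windows in total.
Repeated bigrams (each contributes count−1 duplicates):
  friend low: 2
  low rain: 2
2 duplicate windows → 15 − 2 = 13 distinct.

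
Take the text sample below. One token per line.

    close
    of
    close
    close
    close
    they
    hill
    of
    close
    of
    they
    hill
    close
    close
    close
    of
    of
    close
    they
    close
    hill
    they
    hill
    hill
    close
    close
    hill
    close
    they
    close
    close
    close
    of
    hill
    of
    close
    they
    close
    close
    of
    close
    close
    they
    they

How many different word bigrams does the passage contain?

15

44 tokens → 43 bigram windows in total.
Repeated bigrams (each contributes count−1 duplicates):
  close close: 9
  close of: 5
  close they: 5
  of close: 5
  hill close: 3
  they close: 3
  they hill: 3
  close hill: 2
  … (1 more repeated)
28 duplicate windows → 43 − 28 = 15 distinct.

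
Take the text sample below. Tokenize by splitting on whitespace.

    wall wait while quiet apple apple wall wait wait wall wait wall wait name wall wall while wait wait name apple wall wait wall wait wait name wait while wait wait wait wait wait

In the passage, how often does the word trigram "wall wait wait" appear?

2

Scanning the 32 overlapping trigram windows for "wall wait wait":
  position 7–9: wall wait wait
  position 24–26: wall wait wait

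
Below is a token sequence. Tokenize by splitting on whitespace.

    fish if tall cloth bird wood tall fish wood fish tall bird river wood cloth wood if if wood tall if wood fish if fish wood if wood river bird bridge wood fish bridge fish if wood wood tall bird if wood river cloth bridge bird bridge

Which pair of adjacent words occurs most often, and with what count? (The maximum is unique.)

"if wood", 5 times

Bigram frequencies (highest first):
  if wood: 5
  fish if: 3
  wood tall: 3
  wood fish: 3
  fish wood: 2
  tall bird: 2
  … (25 more, each ≤ 2)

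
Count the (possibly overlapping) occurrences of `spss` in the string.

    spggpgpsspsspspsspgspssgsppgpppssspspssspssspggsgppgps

Sliding a length-4 window over the 54 characters (51 positions):
  position 9–12: spss
  position 14–17: spss
  position 20–23: spss
  position 36–39: spss
  position 40–43: spss

5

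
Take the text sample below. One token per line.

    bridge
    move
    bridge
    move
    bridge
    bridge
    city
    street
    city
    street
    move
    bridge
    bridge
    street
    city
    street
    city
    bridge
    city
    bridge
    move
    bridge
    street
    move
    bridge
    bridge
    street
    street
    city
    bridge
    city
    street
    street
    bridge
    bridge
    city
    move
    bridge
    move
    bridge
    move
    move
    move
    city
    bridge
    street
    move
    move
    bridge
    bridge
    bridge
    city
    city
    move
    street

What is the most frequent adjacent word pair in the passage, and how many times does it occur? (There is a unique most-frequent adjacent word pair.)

Bigram frequencies (highest first):
  move bridge: 8
  bridge bridge: 6
  bridge move: 5
  bridge city: 5
  city street: 4
  street city: 4
  … (10 more, each ≤ 4)

"move bridge", 8 times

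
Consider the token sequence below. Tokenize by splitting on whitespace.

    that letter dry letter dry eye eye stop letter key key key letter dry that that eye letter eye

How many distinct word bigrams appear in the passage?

15

19 tokens → 18 bigram windows in total.
Repeated bigrams (each contributes count−1 duplicates):
  letter dry: 3
  key key: 2
3 duplicate windows → 18 − 3 = 15 distinct.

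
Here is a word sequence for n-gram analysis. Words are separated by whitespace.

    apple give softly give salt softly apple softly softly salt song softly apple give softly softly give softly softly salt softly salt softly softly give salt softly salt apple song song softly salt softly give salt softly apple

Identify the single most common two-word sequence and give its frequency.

"salt softly", 6 times

Bigram frequencies (highest first):
  salt softly: 6
  softly salt: 5
  softly give: 4
  softly softly: 4
  give softly: 3
  give salt: 3
  … (8 more, each ≤ 3)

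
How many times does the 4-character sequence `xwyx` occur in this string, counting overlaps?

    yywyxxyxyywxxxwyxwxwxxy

1

Sliding a length-4 window over the 23 characters (20 positions):
  position 14–17: xwyx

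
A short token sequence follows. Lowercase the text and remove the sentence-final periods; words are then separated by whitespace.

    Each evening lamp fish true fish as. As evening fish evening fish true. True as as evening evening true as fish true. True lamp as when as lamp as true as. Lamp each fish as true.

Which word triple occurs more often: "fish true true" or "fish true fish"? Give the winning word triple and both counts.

"fish true true": 2 occurrences
"fish true fish": 1 occurrence

"fish true true" (2 vs 1)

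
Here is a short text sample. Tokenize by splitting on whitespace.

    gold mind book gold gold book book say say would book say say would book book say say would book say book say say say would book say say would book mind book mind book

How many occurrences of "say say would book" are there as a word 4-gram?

Scanning the 32 overlapping 4-gram windows for "say say would book":
  position 8–11: say say would book
  position 12–15: say say would book
  position 17–20: say say would book
  position 24–27: say say would book
  position 28–31: say say would book

5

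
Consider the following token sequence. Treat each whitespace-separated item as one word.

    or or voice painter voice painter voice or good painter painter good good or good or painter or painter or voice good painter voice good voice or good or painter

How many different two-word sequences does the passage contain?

30 tokens → 29 bigram windows in total.
Repeated bigrams (each contributes count−1 duplicates):
  good or: 3
  or good: 3
  or painter: 3
  painter voice: 3
  good painter: 2
  or voice: 2
  painter or: 2
  voice good: 2
  … (2 more repeated)
14 duplicate windows → 29 − 14 = 15 distinct.

15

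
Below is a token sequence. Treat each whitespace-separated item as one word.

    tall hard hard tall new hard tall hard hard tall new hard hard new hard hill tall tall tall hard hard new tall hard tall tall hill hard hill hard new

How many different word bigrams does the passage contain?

31 tokens → 30 bigram windows in total.
Repeated bigrams (each contributes count−1 duplicates):
  hard hard: 4
  hard tall: 4
  tall hard: 4
  hard new: 3
  new hard: 3
  tall tall: 3
  hard hill: 2
  hill hard: 2
  … (1 more repeated)
18 duplicate windows → 30 − 18 = 12 distinct.

12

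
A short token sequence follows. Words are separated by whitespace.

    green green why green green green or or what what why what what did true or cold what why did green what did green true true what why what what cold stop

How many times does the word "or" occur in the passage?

Scanning the 32 tokens for "or":
  position 7: or
  position 8: or
  position 16: or

3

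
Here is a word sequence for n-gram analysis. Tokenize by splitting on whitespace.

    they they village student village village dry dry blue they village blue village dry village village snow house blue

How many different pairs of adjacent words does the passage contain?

19 tokens → 18 bigram windows in total.
Repeated bigrams (each contributes count−1 duplicates):
  they village: 2
  village dry: 2
  village village: 2
3 duplicate windows → 18 − 3 = 15 distinct.

15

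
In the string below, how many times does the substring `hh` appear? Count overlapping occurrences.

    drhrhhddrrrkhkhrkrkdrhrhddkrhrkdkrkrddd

1

Sliding a length-2 window over the 39 characters (38 positions):
  position 5–6: hh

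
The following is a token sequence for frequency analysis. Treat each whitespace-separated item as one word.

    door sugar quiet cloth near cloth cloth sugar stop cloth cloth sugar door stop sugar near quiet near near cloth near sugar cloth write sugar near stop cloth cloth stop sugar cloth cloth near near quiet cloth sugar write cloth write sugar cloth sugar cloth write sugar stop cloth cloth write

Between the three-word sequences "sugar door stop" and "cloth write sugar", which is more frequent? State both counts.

"sugar door stop": 1 occurrence
"cloth write sugar": 3 occurrences

"cloth write sugar" (3 vs 1)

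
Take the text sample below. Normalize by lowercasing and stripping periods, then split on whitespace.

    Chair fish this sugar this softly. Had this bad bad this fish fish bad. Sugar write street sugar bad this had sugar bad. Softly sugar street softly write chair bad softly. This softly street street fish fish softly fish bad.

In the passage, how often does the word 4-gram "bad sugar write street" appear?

1

Scanning the 37 overlapping 4-gram windows for "bad sugar write street":
  position 14–17: bad sugar write street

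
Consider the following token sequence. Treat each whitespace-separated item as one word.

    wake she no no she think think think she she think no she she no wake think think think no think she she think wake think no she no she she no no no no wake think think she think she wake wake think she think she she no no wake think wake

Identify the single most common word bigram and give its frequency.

"think she", 6 times

Bigram frequencies (highest first):
  think she: 6
  she no: 5
  no no: 5
  she think: 5
  think think: 5
  she she: 5
  … (9 more, each ≤ 5)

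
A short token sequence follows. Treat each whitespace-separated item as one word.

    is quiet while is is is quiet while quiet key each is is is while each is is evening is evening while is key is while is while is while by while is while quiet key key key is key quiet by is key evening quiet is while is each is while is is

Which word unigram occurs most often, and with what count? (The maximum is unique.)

"is", 22 times

Unigram frequencies (highest first):
  is: 22
  while: 11
  key: 7
  quiet: 6
  each: 3
  evening: 3
  … (1 more, each ≤ 2)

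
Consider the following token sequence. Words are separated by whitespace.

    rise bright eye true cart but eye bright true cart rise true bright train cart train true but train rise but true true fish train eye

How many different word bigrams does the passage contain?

24

26 tokens → 25 bigram windows in total.
Repeated bigrams (each contributes count−1 duplicates):
  true cart: 2
1 duplicate windows → 25 − 1 = 24 distinct.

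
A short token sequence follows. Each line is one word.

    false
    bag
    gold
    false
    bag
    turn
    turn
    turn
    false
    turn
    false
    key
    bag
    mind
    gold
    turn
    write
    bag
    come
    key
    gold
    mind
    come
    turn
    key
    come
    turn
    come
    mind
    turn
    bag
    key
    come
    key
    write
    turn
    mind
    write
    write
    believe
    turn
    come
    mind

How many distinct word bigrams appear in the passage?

43 tokens → 42 bigram windows in total.
Repeated bigrams (each contributes count−1 duplicates):
  come key: 2
  come mind: 2
  come turn: 2
  false bag: 2
  key come: 2
  turn come: 2
  turn false: 2
  turn turn: 2
8 duplicate windows → 42 − 8 = 34 distinct.

34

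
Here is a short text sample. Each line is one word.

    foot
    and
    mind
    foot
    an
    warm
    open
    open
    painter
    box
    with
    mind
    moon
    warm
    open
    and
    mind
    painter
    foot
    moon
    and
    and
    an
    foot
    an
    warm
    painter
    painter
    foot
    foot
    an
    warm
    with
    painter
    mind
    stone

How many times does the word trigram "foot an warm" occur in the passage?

Scanning the 34 overlapping trigram windows for "foot an warm":
  position 4–6: foot an warm
  position 24–26: foot an warm
  position 30–32: foot an warm

3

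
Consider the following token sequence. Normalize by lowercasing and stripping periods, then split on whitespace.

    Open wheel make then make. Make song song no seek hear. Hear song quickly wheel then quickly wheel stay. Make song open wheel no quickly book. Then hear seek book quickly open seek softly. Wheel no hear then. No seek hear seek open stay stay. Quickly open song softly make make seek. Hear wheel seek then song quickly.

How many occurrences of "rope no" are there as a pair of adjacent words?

Scanning the 57 overlapping bigram windows for "rope no":
  (none found)

0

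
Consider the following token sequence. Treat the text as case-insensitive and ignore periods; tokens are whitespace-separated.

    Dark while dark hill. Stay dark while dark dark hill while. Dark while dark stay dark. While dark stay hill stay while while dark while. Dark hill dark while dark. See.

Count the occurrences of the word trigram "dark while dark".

6

Scanning the 29 overlapping trigram windows for "dark while dark":
  position 1–3: dark while dark
  position 6–8: dark while dark
  position 12–14: dark while dark
  position 16–18: dark while dark
  position 24–26: dark while dark
  position 28–30: dark while dark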